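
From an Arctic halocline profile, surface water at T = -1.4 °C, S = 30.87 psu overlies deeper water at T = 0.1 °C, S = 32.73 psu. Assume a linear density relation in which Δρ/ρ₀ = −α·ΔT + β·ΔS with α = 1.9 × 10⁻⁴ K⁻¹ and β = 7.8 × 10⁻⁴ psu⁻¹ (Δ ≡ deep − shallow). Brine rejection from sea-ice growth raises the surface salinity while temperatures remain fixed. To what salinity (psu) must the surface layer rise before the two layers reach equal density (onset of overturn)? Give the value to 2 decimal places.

32.36 psu

Neutral buoyancy requires −α(T_deep − T_surf) + β(S_deep − S_surf′) = 0.
S_surf′ = S_deep − (α/β)·ΔT = 32.73 − (1.9 × 10⁻⁴/7.8 × 10⁻⁴)·(+1.5) = 32.3646 psu.
Increase required: 32.3646 − 30.87 = 1.4946 psu.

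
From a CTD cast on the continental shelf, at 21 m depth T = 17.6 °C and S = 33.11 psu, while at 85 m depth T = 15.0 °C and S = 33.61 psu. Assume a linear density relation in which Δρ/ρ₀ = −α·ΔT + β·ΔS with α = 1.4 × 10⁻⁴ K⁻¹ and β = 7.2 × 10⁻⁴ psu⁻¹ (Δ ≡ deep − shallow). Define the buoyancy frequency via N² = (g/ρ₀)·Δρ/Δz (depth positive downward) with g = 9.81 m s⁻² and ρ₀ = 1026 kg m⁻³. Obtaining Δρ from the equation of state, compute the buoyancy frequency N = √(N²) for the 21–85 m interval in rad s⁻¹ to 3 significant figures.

ΔT = -2.6 K, ΔS = +0.50 psu (deep − shallow).
Δρ/ρ₀ = −αΔT + βΔS = 3.64 × 10⁻⁴ + 3.60 × 10⁻⁴ = 7.24 × 10⁻⁴, so Δρ ≈ 0.7428 kg m⁻³.
N² = (g/ρ₀)·Δρ/Δz = g·(Δρ/ρ₀)/Δz = 9.81 × 7.24 × 10⁻⁴ / 64 = 1.1098 × 10⁻⁴ s⁻².
N = √(1.1098 × 10⁻⁴) = 0.010535 rad s⁻¹ ≈ 0.0105 rad s⁻¹.

0.0105 rad s⁻¹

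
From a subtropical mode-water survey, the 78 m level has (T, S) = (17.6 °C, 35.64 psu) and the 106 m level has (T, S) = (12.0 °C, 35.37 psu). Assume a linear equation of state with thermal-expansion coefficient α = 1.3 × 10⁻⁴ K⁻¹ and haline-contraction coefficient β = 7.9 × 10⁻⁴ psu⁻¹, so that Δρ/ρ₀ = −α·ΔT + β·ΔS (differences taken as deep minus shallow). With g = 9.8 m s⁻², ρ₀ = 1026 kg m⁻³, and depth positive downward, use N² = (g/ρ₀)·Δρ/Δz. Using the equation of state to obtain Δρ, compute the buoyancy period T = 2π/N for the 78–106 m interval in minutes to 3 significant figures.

7.80 min

ΔT = -5.6 K, ΔS = -0.27 psu (deep − shallow).
Δρ/ρ₀ = −αΔT + βΔS = 7.28 × 10⁻⁴ − 2.133 × 10⁻⁴ = 5.147 × 10⁻⁴, so Δρ ≈ 0.5281 kg m⁻³.
N² = (g/ρ₀)·Δρ/Δz = g·(Δρ/ρ₀)/Δz = 9.8 × 5.147 × 10⁻⁴ / 28 = 1.8014 × 10⁻⁴ s⁻².
N = √(1.8014 × 10⁻⁴) = 0.013422 rad s⁻¹ → T = 2π/N = 468.13 s = 7.8022 min ≈ 7.80 min.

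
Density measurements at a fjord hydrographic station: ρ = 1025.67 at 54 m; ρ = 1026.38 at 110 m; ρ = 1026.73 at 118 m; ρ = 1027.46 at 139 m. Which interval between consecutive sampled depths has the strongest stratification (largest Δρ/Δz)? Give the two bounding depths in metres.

110–118 m

Compute the density gradient over each adjacent pair:
  54–110 m: Δρ/Δz = 0.71/56 = 0.013 kg m⁻⁴
  110–118 m: Δρ/Δz = 0.35/8 = 0.044 kg m⁻⁴
  118–139 m: Δρ/Δz = 0.73/21 = 0.035 kg m⁻⁴
The largest gradient is in the 110–118 m interval — the pycnocline.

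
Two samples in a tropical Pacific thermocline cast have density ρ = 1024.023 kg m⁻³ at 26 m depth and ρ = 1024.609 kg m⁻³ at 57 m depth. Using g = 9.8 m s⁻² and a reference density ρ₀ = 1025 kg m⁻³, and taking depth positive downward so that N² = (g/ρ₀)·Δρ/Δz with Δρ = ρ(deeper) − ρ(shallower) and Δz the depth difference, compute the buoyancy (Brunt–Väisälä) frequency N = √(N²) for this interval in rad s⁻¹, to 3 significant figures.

Δρ = 1024.609 − 1024.023 = 0.586 kg m⁻³ over Δz = 57 − 26 = 31 m.
N² = (9.8/1025) × (0.586/31) = 1.8073 × 10⁻⁴ s⁻².
N = √(1.8073 × 10⁻⁴) = 0.013444 rad s⁻¹ ≈ 0.0134 rad s⁻¹.

0.0134 rad s⁻¹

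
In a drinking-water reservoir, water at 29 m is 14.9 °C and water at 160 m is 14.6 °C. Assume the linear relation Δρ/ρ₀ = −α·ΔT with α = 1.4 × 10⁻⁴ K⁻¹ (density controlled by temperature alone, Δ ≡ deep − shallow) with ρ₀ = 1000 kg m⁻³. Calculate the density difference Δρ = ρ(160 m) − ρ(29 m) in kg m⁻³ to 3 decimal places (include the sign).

+0.042 kg m⁻³

ΔT = -0.3 K, Δρ/ρ₀ = −αΔT = 4.20 × 10⁻⁵.
Δρ = 1000 × (4.20 × 10⁻⁵) = +0.042 kg m⁻³.
Positive Δρ: denser below, stable.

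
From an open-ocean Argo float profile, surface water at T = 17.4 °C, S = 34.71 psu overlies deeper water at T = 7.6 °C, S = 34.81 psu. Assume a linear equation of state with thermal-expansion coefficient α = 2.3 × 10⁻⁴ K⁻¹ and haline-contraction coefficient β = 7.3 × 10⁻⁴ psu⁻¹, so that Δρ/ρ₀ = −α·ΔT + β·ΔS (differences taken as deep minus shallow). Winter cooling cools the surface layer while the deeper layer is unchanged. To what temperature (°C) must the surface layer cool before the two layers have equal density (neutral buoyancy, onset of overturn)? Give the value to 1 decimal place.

Neutral buoyancy requires Δρ = 0, i.e. −α(T_deep − T_surf′) + β(S_deep − S_surf) = 0.
T_surf′ = T_deep − (β/α)·ΔS = 7.6 − (7.3 × 10⁻⁴/2.3 × 10⁻⁴)·(+0.10) = 7.283 °C.
Cooling required: 17.4 − (7.283) = 10.117 °C.

7.3 °C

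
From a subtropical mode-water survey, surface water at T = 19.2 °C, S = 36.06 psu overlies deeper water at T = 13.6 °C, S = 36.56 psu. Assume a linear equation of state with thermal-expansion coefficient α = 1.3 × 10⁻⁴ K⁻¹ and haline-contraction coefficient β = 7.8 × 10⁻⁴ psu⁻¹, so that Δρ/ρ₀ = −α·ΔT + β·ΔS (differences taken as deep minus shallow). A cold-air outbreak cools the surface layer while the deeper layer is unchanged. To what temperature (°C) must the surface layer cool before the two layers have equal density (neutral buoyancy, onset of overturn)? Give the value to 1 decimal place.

10.6 °C

Neutral buoyancy requires Δρ = 0, i.e. −α(T_deep − T_surf′) + β(S_deep − S_surf) = 0.
T_surf′ = T_deep − (β/α)·ΔS = 13.6 − (7.8 × 10⁻⁴/1.3 × 10⁻⁴)·(+0.50) = 10.600 °C.
Cooling required: 19.2 − (10.600) = 8.600 °C.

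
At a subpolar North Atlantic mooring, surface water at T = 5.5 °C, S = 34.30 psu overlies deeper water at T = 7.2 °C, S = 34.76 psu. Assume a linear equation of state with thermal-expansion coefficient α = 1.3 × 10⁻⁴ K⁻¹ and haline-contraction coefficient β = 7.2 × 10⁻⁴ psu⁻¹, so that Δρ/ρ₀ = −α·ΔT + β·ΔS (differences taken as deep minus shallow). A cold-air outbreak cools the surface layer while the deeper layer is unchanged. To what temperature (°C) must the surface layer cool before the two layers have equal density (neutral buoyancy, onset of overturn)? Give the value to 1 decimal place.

Neutral buoyancy requires Δρ = 0, i.e. −α(T_deep − T_surf′) + β(S_deep − S_surf) = 0.
T_surf′ = T_deep − (β/α)·ΔS = 7.2 − (7.2 × 10⁻⁴/1.3 × 10⁻⁴)·(+0.46) = 4.652 °C.
Cooling required: 5.5 − (4.652) = 0.848 °C.

4.7 °C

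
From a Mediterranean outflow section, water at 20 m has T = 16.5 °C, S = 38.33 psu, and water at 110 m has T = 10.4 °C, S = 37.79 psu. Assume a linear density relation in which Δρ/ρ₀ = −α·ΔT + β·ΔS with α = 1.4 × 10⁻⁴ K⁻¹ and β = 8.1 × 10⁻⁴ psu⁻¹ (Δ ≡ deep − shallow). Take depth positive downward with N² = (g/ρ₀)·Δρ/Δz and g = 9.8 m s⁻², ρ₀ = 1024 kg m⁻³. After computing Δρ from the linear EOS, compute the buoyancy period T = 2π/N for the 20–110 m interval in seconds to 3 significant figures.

933 s

ΔT = -6.1 K, ΔS = -0.54 psu (deep − shallow).
Δρ/ρ₀ = −αΔT + βΔS = 8.54 × 10⁻⁴ − 4.374 × 10⁻⁴ = 4.166 × 10⁻⁴, so Δρ ≈ 0.4266 kg m⁻³.
N² = (g/ρ₀)·Δρ/Δz = g·(Δρ/ρ₀)/Δz = 9.8 × 4.166 × 10⁻⁴ / 90 = 4.5363 × 10⁻⁵ s⁻².
N = √(4.5363 × 10⁻⁵) = 6.7352 × 10⁻³ rad s⁻¹ → T = 2π/N = 932.89 s ≈ 933 s.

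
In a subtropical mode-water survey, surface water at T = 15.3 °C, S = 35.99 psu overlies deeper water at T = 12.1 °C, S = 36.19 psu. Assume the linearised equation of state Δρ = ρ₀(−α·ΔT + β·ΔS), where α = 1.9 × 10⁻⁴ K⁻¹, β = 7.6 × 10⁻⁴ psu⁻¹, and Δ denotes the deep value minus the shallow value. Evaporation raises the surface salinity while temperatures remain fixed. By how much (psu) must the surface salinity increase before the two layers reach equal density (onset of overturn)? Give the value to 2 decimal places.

Neutral buoyancy requires −α(T_deep − T_surf) + β(S_deep − S_surf′) = 0.
S_surf′ = S_deep − (α/β)·ΔT = 36.19 − (1.9 × 10⁻⁴/7.6 × 10⁻⁴)·(-3.2) = 36.9900 psu.
Increase required: 36.9900 − 35.99 = 1.0000 psu.

1.00 psu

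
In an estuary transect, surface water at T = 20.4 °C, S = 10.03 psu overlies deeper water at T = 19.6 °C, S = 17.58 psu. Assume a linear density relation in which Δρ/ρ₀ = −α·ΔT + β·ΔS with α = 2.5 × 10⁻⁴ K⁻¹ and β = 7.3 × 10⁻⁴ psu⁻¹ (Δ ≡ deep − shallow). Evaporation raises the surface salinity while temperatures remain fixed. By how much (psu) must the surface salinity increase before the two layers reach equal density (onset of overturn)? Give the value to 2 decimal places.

Neutral buoyancy requires −α(T_deep − T_surf) + β(S_deep − S_surf′) = 0.
S_surf′ = S_deep − (α/β)·ΔT = 17.58 − (2.5 × 10⁻⁴/7.3 × 10⁻⁴)·(-0.8) = 17.8540 psu.
Increase required: 17.8540 − 10.03 = 7.8240 psu.

7.82 psu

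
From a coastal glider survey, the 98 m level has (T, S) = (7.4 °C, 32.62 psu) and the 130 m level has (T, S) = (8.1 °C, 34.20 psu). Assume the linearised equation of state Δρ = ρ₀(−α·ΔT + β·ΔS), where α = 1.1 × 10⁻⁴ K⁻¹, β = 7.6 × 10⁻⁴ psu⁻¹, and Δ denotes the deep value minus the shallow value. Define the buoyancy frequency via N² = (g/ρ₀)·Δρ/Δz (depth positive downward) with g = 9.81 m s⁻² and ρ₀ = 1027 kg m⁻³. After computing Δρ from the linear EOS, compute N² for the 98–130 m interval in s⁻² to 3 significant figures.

ΔT = +0.7 K, ΔS = +1.58 psu (deep − shallow).
Δρ/ρ₀ = −αΔT + βΔS = -7.70 × 10⁻⁵ + 1.2008 × 10⁻³ = 1.1238 × 10⁻³, so Δρ ≈ 1.154 kg m⁻³.
N² = (g/ρ₀)·Δρ/Δz = g·(Δρ/ρ₀)/Δz = 9.81 × 1.1238 × 10⁻³ / 32 = 3.4451 × 10⁻⁴ s⁻² ≈ 3.45 × 10⁻⁴ s⁻².

3.45 × 10⁻⁴ s⁻²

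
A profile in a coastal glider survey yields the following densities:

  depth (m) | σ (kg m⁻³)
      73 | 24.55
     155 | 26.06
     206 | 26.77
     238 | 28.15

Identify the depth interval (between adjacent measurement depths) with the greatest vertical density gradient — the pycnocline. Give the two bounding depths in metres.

206–238 m

Compute the density gradient over each adjacent pair:
  73–155 m: Δρ/Δz = 1.51/82 = 0.018 kg m⁻⁴
  155–206 m: Δρ/Δz = 0.71/51 = 0.014 kg m⁻⁴
  206–238 m: Δρ/Δz = 1.38/32 = 0.043 kg m⁻⁴
The largest gradient is in the 206–238 m interval — the pycnocline.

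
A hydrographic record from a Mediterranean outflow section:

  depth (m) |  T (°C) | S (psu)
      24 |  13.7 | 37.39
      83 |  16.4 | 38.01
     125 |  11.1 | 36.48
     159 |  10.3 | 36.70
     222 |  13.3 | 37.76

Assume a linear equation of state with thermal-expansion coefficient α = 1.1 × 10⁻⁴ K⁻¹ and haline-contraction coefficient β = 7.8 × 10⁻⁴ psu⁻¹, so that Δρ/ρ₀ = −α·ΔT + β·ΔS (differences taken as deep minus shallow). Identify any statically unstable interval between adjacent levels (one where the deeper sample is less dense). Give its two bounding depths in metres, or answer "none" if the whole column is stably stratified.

83–125 m

Evaluate Δρ/ρ₀ = −αΔT + βΔS across each adjacent pair:
  24–83 m: −αΔT+βΔS = −(1.1 × 10⁻⁴)(+2.7)+(7.8 × 10⁻⁴)(+0.62) = 1.9 × 10⁻⁴ → stable
  83–125 m: −αΔT+βΔS = −(1.1 × 10⁻⁴)(-5.3)+(7.8 × 10⁻⁴)(-1.53) = -6.1 × 10⁻⁴ → UNSTABLE
  125–159 m: −αΔT+βΔS = −(1.1 × 10⁻⁴)(-0.8)+(7.8 × 10⁻⁴)(+0.22) = 2.6 × 10⁻⁴ → stable
  159–222 m: −αΔT+βΔS = −(1.1 × 10⁻⁴)(+3.0)+(7.8 × 10⁻⁴)(+1.06) = 5.0 × 10⁻⁴ → stable
The 83–125 m interval has Δρ < 0: lighter water underlies denser water.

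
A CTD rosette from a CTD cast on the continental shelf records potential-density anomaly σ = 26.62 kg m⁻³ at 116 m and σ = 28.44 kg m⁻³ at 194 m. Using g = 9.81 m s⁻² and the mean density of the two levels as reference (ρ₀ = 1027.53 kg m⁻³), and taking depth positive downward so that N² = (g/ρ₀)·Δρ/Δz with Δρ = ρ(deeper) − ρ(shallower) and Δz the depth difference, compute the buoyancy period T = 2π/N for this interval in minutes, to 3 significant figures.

7.02 min

Δρ = 1028.44 − 1026.62 = 1.82 kg m⁻³ over Δz = 194 − 116 = 78 m.
N² = (9.81/1027.53) × (1.82/78) = 2.2277 × 10⁻⁴ s⁻².
N = √(2.2277 × 10⁻⁴) = 0.014925 rad s⁻¹, so T = 2π/N = 420.98 s = 7.0163 min ≈ 7.02 min.
A positive N² confirms static stability across the interval.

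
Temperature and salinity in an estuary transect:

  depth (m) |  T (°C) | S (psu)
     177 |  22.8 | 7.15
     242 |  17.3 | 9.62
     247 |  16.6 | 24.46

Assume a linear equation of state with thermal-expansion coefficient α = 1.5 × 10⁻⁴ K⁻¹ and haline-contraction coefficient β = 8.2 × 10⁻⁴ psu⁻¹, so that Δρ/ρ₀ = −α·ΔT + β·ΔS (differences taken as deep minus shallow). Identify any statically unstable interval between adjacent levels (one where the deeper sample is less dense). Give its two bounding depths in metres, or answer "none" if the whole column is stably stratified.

none

Evaluate Δρ/ρ₀ = −αΔT + βΔS across each adjacent pair:
  177–242 m: −αΔT+βΔS = −(1.5 × 10⁻⁴)(-5.5)+(8.2 × 10⁻⁴)(+2.47) = 2.9 × 10⁻³ → stable
  242–247 m: −αΔT+βΔS = −(1.5 × 10⁻⁴)(-0.7)+(8.2 × 10⁻⁴)(+14.84) = 0.012 → stable
Every interval has Δρ > 0: the column is stably stratified throughout.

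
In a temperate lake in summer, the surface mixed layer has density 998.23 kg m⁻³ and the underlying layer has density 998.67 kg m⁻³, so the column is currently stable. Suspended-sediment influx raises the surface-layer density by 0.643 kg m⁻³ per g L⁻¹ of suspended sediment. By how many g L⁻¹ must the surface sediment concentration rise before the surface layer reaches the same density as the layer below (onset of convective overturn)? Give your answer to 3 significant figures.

Density deficit of the surface layer: 998.67 − 998.23 = 0.44 kg m⁻³.
Required change = 0.44 / 0.643 = 0.684 g L⁻¹.

0.684 g L⁻¹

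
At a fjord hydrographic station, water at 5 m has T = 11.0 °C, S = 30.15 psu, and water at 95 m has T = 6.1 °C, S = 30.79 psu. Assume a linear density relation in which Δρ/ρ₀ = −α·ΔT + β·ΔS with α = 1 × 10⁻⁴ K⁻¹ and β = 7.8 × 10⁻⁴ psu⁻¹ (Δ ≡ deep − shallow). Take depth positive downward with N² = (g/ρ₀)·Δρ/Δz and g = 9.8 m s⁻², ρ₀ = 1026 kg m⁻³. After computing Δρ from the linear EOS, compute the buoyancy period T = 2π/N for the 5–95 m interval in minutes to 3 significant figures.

10.1 min

ΔT = -4.9 K, ΔS = +0.64 psu (deep − shallow).
Δρ/ρ₀ = −αΔT + βΔS = 4.90 × 10⁻⁴ + 4.992 × 10⁻⁴ = 9.892 × 10⁻⁴, so Δρ ≈ 1.015 kg m⁻³.
N² = (g/ρ₀)·Δρ/Δz = g·(Δρ/ρ₀)/Δz = 9.8 × 9.892 × 10⁻⁴ / 90 = 1.0771 × 10⁻⁴ s⁻².
N = √(1.0771 × 10⁻⁴) = 0.010378 rad s⁻¹ → T = 2π/N = 605.43 s = 10.090 min ≈ 10.1 min.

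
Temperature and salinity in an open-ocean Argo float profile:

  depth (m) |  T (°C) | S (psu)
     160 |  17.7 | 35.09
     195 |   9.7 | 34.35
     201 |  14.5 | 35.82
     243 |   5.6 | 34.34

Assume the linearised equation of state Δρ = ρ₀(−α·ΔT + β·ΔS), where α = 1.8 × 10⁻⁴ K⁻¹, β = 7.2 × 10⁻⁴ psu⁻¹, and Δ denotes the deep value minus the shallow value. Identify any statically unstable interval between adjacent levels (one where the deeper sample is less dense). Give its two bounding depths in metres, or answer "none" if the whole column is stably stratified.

none

Evaluate Δρ/ρ₀ = −αΔT + βΔS across each adjacent pair:
  160–195 m: −αΔT+βΔS = −(1.8 × 10⁻⁴)(-8.0)+(7.2 × 10⁻⁴)(-0.74) = 9.1 × 10⁻⁴ → stable
  195–201 m: −αΔT+βΔS = −(1.8 × 10⁻⁴)(+4.8)+(7.2 × 10⁻⁴)(+1.47) = 1.9 × 10⁻⁴ → stable
  201–243 m: −αΔT+βΔS = −(1.8 × 10⁻⁴)(-8.9)+(7.2 × 10⁻⁴)(-1.48) = 5.4 × 10⁻⁴ → stable
Every interval has Δρ > 0: the column is stably stratified throughout.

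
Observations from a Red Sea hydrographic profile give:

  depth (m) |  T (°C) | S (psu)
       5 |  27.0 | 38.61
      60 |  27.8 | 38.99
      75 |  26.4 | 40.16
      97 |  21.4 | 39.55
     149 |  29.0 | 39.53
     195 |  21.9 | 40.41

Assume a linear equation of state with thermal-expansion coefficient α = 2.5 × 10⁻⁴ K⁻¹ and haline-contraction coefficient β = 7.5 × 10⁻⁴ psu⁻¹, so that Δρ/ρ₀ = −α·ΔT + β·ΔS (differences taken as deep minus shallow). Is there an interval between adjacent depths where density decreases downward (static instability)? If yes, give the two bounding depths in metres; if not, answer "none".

Evaluate Δρ/ρ₀ = −αΔT + βΔS across each adjacent pair:
  5–60 m: −αΔT+βΔS = −(2.5 × 10⁻⁴)(+0.8)+(7.5 × 10⁻⁴)(+0.38) = 8.5 × 10⁻⁵ → stable
  60–75 m: −αΔT+βΔS = −(2.5 × 10⁻⁴)(-1.4)+(7.5 × 10⁻⁴)(+1.17) = 1.2 × 10⁻³ → stable
  75–97 m: −αΔT+βΔS = −(2.5 × 10⁻⁴)(-5.0)+(7.5 × 10⁻⁴)(-0.61) = 7.9 × 10⁻⁴ → stable
  97–149 m: −αΔT+βΔS = −(2.5 × 10⁻⁴)(+7.6)+(7.5 × 10⁻⁴)(-0.02) = -1.9 × 10⁻³ → UNSTABLE
  149–195 m: −αΔT+βΔS = −(2.5 × 10⁻⁴)(-7.1)+(7.5 × 10⁻⁴)(+0.88) = 2.4 × 10⁻³ → stable
The 97–149 m interval has Δρ < 0: lighter water underlies denser water.

97–149 m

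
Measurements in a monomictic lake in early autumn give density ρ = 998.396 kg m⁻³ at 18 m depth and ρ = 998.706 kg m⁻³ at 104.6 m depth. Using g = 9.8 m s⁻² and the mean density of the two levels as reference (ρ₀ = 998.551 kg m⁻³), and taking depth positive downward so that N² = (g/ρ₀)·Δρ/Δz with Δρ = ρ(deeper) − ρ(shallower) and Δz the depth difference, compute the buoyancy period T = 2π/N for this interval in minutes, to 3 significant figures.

Δρ = 998.706 − 998.396 = 0.310 kg m⁻³ over Δz = 104.6 − 18 = 86.6 m.
N² = (9.8/998.551) × (0.310/86.6) = 3.5132 × 10⁻⁵ s⁻².
N = √(3.5132 × 10⁻⁵) = 5.9272 × 10⁻³ rad s⁻¹, so T = 2π/N = 1.0601 × 10³ s = 17.668 min ≈ 17.7 min.
N² > 0, so the interval is statically stable.

17.7 min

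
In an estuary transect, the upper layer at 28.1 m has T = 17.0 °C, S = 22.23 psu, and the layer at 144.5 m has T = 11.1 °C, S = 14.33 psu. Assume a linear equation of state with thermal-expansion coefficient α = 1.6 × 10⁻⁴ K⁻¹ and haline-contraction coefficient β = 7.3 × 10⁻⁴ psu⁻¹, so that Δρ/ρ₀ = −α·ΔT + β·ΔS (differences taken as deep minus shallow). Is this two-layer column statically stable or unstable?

unstable

ΔT = 11.1 − 17.0 = -5.9 K and ΔS = 14.33 − 22.23 = -7.90 psu (deep − shallow).
−αΔT = 9.44 × 10⁻⁴; βΔS = -5.767 × 10⁻³; sum Δρ/ρ₀ = -4.823 × 10⁻³.
Δρ/ρ₀ < 0, so Δρ < 0: deeper water is lighter → statically unstable; the column would overturn.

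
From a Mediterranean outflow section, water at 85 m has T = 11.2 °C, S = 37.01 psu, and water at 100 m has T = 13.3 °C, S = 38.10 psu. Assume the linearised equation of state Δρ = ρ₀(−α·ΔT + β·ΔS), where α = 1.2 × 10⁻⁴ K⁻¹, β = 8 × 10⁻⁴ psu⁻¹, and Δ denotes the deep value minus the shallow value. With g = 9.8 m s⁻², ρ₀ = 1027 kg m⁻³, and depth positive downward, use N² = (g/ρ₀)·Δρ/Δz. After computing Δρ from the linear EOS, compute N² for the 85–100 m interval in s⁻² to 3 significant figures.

ΔT = +2.1 K, ΔS = +1.09 psu (deep − shallow).
Δρ/ρ₀ = −αΔT + βΔS = -2.52 × 10⁻⁴ + 8.72 × 10⁻⁴ = 6.20 × 10⁻⁴, so Δρ ≈ 0.6367 kg m⁻³.
N² = (g/ρ₀)·Δρ/Δz = g·(Δρ/ρ₀)/Δz = 9.8 × 6.20 × 10⁻⁴ / 15 = 4.0507 × 10⁻⁴ s⁻² ≈ 4.05 × 10⁻⁴ s⁻².

4.05 × 10⁻⁴ s⁻²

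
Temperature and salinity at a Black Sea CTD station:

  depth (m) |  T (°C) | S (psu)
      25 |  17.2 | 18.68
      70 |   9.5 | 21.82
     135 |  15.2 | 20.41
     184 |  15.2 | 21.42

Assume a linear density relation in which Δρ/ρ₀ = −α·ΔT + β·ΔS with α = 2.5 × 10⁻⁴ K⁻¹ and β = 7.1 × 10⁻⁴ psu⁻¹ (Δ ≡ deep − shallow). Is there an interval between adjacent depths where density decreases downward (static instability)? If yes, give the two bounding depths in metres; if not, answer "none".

70–135 m

Evaluate Δρ/ρ₀ = −αΔT + βΔS across each adjacent pair:
  25–70 m: −αΔT+βΔS = −(2.5 × 10⁻⁴)(-7.7)+(7.1 × 10⁻⁴)(+3.14) = 4.2 × 10⁻³ → stable
  70–135 m: −αΔT+βΔS = −(2.5 × 10⁻⁴)(+5.7)+(7.1 × 10⁻⁴)(-1.41) = -2.4 × 10⁻³ → UNSTABLE
  135–184 m: −αΔT+βΔS = −(2.5 × 10⁻⁴)(+0.0)+(7.1 × 10⁻⁴)(+1.01) = 7.2 × 10⁻⁴ → stable
The 70–135 m interval has Δρ < 0: lighter water underlies denser water.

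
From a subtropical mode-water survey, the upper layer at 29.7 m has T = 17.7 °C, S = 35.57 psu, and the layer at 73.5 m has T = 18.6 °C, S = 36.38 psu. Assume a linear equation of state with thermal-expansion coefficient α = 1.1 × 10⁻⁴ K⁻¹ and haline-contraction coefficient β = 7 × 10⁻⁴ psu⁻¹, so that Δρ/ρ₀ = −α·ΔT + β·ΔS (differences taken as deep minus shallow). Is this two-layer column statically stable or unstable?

ΔT = 18.6 − 17.7 = +0.9 K and ΔS = 36.38 − 35.57 = +0.81 psu (deep − shallow).
−αΔT = -9.90 × 10⁻⁵; βΔS = 5.67 × 10⁻⁴; sum Δρ/ρ₀ = 4.68 × 10⁻⁴.
Δρ/ρ₀ > 0, so Δρ > 0: deeper water is denser → statically stable.

stable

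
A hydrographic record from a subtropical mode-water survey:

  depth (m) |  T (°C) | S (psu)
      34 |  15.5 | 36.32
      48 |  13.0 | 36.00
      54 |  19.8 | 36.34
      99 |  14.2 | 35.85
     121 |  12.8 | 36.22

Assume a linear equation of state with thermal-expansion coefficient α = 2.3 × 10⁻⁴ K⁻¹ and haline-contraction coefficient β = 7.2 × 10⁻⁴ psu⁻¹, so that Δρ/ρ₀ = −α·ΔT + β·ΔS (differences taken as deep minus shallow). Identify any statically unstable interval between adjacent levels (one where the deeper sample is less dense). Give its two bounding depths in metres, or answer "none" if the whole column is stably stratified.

48–54 m

Evaluate Δρ/ρ₀ = −αΔT + βΔS across each adjacent pair:
  34–48 m: −αΔT+βΔS = −(2.3 × 10⁻⁴)(-2.5)+(7.2 × 10⁻⁴)(-0.32) = 3.4 × 10⁻⁴ → stable
  48–54 m: −αΔT+βΔS = −(2.3 × 10⁻⁴)(+6.8)+(7.2 × 10⁻⁴)(+0.34) = -1.3 × 10⁻³ → UNSTABLE
  54–99 m: −αΔT+βΔS = −(2.3 × 10⁻⁴)(-5.6)+(7.2 × 10⁻⁴)(-0.49) = 9.4 × 10⁻⁴ → stable
  99–121 m: −αΔT+βΔS = −(2.3 × 10⁻⁴)(-1.4)+(7.2 × 10⁻⁴)(+0.37) = 5.9 × 10⁻⁴ → stable
The 48–54 m interval has Δρ < 0: lighter water underlies denser water.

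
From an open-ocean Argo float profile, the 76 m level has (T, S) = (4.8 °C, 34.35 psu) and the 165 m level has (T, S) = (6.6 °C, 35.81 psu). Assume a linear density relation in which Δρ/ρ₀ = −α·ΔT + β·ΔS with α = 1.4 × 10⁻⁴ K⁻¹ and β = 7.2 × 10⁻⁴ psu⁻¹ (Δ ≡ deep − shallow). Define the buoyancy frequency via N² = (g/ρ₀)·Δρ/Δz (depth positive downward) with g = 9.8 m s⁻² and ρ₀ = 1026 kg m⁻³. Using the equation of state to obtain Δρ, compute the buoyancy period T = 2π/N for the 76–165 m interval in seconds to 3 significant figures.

670 s

ΔT = +1.8 K, ΔS = +1.46 psu (deep − shallow).
Δρ/ρ₀ = −αΔT + βΔS = -2.52 × 10⁻⁴ + 1.0512 × 10⁻³ = 7.992 × 10⁻⁴, so Δρ ≈ 0.8200 kg m⁻³.
N² = (g/ρ₀)·Δρ/Δz = g·(Δρ/ρ₀)/Δz = 9.8 × 7.992 × 10⁻⁴ / 89 = 8.8002 × 10⁻⁵ s⁻².
N = √(8.8002 × 10⁻⁵) = 9.3809 × 10⁻³ rad s⁻¹ → T = 2π/N = 669.78 s ≈ 670 s.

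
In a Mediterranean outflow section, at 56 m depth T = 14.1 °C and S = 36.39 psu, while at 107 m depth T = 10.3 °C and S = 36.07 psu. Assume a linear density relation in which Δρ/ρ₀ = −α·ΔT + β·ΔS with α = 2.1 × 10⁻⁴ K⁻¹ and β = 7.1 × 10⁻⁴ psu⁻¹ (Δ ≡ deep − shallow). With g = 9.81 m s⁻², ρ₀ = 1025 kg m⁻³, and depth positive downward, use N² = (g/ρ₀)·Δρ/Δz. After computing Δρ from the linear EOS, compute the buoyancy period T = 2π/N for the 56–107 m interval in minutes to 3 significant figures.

ΔT = -3.8 K, ΔS = -0.32 psu (deep − shallow).
Δρ/ρ₀ = −αΔT + βΔS = 7.98 × 10⁻⁴ − 2.272 × 10⁻⁴ = 5.708 × 10⁻⁴, so Δρ ≈ 0.5851 kg m⁻³.
N² = (g/ρ₀)·Δρ/Δz = g·(Δρ/ρ₀)/Δz = 9.81 × 5.708 × 10⁻⁴ / 51 = 1.0980 × 10⁻⁴ s⁻².
N = √(1.0980 × 10⁻⁴) = 0.010479 rad s⁻¹ → T = 2π/N = 599.60 s = 9.9933 min ≈ 9.99 min.

9.99 min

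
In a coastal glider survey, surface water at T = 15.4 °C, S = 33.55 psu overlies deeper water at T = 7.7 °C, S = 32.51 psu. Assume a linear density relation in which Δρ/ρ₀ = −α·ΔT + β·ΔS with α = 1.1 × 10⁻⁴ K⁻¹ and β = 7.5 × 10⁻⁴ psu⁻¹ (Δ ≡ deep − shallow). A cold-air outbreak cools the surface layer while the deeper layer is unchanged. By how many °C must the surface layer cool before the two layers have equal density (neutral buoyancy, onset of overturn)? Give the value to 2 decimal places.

Neutral buoyancy requires Δρ = 0, i.e. −α(T_deep − T_surf′) + β(S_deep − S_surf) = 0.
T_surf′ = T_deep − (β/α)·ΔS = 7.7 − (7.5 × 10⁻⁴/1.1 × 10⁻⁴)·(-1.04) = 14.7909 °C.
Cooling required: 15.4 − (14.7909) = 0.6091 °C.

0.61 °C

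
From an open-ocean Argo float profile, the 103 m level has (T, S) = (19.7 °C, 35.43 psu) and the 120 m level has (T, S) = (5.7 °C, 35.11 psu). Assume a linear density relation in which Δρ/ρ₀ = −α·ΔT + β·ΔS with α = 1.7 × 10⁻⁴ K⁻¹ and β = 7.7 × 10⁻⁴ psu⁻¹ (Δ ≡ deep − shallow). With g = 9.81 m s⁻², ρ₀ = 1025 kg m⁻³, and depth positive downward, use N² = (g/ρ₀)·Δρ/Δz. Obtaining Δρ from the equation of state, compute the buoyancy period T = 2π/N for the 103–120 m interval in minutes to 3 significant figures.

2.98 min

ΔT = -14.0 K, ΔS = -0.32 psu (deep − shallow).
Δρ/ρ₀ = −αΔT + βΔS = 2.38 × 10⁻³ − 2.464 × 10⁻⁴ = 2.1336 × 10⁻³, so Δρ ≈ 2.187 kg m⁻³.
N² = (g/ρ₀)·Δρ/Δz = g·(Δρ/ρ₀)/Δz = 9.81 × 2.1336 × 10⁻³ / 17 = 1.2312 × 10⁻³ s⁻².
N = √(1.2312 × 10⁻³) = 0.035088 rad s⁻¹ → T = 2π/N = 179.07 s = 2.9845 min ≈ 2.98 min.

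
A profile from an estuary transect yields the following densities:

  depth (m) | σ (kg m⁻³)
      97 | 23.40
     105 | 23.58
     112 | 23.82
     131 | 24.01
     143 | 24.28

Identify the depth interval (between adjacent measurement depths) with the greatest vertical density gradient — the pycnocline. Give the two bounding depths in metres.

105–112 m

Compute the density gradient over each adjacent pair:
  97–105 m: Δρ/Δz = 0.18/8 = 0.022 kg m⁻⁴
  105–112 m: Δρ/Δz = 0.24/7 = 0.034 kg m⁻⁴
  112–131 m: Δρ/Δz = 0.19/19 = 0.010 kg m⁻⁴
  131–143 m: Δρ/Δz = 0.27/12 = 0.023 kg m⁻⁴
The largest gradient is in the 105–112 m interval — the pycnocline.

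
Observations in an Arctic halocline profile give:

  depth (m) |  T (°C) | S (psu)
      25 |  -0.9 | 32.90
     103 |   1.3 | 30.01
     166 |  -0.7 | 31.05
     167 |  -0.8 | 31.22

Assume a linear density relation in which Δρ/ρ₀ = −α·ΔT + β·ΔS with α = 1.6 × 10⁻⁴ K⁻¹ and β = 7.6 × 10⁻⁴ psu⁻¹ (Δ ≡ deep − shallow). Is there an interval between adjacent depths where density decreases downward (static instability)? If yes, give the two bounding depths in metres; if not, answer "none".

25–103 m

Evaluate Δρ/ρ₀ = −αΔT + βΔS across each adjacent pair:
  25–103 m: −αΔT+βΔS = −(1.6 × 10⁻⁴)(+2.2)+(7.6 × 10⁻⁴)(-2.89) = -2.5 × 10⁻³ → UNSTABLE
  103–166 m: −αΔT+βΔS = −(1.6 × 10⁻⁴)(-2.0)+(7.6 × 10⁻⁴)(+1.04) = 1.1 × 10⁻³ → stable
  166–167 m: −αΔT+βΔS = −(1.6 × 10⁻⁴)(-0.1)+(7.6 × 10⁻⁴)(+0.17) = 1.5 × 10⁻⁴ → stable
The 25–103 m interval has Δρ < 0: lighter water underlies denser water.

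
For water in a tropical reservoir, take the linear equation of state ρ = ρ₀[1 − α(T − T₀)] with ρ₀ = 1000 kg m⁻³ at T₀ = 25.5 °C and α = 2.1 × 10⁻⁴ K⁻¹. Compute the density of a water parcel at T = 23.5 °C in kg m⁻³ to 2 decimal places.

T − T₀ = -2.0 K.
Bracket = 1 − α·(-2.0) = 1 + (4.20 × 10⁻⁴) = 1.0004200.
ρ = 1000 × 1.0004200 = 1000.42 kg m⁻³.

1000.42 kg m⁻³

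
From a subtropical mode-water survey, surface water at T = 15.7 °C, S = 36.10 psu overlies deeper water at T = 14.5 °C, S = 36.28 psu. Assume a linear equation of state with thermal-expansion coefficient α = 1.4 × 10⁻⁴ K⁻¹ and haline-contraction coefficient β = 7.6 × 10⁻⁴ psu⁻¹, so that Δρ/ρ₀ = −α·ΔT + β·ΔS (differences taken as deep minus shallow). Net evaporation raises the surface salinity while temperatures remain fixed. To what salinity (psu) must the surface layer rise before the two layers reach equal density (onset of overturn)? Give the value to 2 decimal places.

Neutral buoyancy requires −α(T_deep − T_surf) + β(S_deep − S_surf′) = 0.
S_surf′ = S_deep − (α/β)·ΔT = 36.28 − (1.4 × 10⁻⁴/7.6 × 10⁻⁴)·(-1.2) = 36.5011 psu.
Increase required: 36.5011 − 36.10 = 0.4011 psu.

36.50 psu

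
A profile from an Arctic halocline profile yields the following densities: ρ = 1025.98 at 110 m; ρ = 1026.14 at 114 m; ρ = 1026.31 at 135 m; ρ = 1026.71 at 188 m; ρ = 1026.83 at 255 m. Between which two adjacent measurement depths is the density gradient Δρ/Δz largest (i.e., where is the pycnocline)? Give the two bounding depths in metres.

110–114 m

Compute the density gradient over each adjacent pair:
  110–114 m: Δρ/Δz = 0.16/4 = 0.040 kg m⁻⁴
  114–135 m: Δρ/Δz = 0.17/21 = 8.1 × 10⁻³ kg m⁻⁴
  135–188 m: Δρ/Δz = 0.40/53 = 7.5 × 10⁻³ kg m⁻⁴
  188–255 m: Δρ/Δz = 0.12/67 = 1.8 × 10⁻³ kg m⁻⁴
The largest gradient is in the 110–114 m interval — the pycnocline.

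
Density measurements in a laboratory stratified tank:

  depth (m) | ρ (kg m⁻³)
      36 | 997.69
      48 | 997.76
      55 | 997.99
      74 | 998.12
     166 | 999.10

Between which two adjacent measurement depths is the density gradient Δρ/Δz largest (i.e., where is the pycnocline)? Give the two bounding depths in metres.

Compute the density gradient over each adjacent pair:
  36–48 m: Δρ/Δz = 0.07/12 = 5.8 × 10⁻³ kg m⁻⁴
  48–55 m: Δρ/Δz = 0.23/7 = 0.033 kg m⁻⁴
  55–74 m: Δρ/Δz = 0.13/19 = 6.8 × 10⁻³ kg m⁻⁴
  74–166 m: Δρ/Δz = 0.98/92 = 0.011 kg m⁻⁴
The largest gradient is in the 48–55 m interval — the pycnocline.

48–55 m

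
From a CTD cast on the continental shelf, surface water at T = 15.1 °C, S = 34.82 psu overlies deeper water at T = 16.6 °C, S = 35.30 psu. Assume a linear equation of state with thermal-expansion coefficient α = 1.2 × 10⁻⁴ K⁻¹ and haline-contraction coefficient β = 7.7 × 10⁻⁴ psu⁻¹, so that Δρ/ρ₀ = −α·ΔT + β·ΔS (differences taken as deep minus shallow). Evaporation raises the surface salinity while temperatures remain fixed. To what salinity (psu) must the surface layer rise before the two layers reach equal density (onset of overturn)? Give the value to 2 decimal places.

Neutral buoyancy requires −α(T_deep − T_surf) + β(S_deep − S_surf′) = 0.
S_surf′ = S_deep − (α/β)·ΔT = 35.30 − (1.2 × 10⁻⁴/7.7 × 10⁻⁴)·(+1.5) = 35.0662 psu.
Increase required: 35.0662 − 34.82 = 0.2462 psu.

35.07 psu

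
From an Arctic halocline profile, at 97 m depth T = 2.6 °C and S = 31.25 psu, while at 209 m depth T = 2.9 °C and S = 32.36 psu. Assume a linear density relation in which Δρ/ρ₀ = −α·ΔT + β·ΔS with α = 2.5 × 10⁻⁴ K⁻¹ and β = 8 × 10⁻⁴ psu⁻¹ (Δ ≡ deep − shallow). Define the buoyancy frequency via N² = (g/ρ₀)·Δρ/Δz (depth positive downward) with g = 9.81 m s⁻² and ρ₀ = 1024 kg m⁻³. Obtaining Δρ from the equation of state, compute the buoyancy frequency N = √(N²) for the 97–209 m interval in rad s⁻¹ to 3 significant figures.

8.44 × 10⁻³ rad s⁻¹

ΔT = +0.3 K, ΔS = +1.11 psu (deep − shallow).
Δρ/ρ₀ = −αΔT + βΔS = -7.50 × 10⁻⁵ + 8.88 × 10⁻⁴ = 8.13 × 10⁻⁴, so Δρ ≈ 0.8325 kg m⁻³.
N² = (g/ρ₀)·Δρ/Δz = g·(Δρ/ρ₀)/Δz = 9.81 × 8.13 × 10⁻⁴ / 112 = 7.1210 × 10⁻⁵ s⁻².
N = √(7.1210 × 10⁻⁵) = 8.4386 × 10⁻³ rad s⁻¹ ≈ 8.44 × 10⁻³ rad s⁻¹.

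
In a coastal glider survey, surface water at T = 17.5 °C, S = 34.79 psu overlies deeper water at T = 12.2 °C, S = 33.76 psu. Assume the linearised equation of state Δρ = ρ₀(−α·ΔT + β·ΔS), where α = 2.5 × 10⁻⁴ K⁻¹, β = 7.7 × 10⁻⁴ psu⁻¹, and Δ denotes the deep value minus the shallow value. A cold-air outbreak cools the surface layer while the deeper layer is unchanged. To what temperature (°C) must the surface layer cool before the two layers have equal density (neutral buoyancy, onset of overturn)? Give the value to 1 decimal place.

Neutral buoyancy requires Δρ = 0, i.e. −α(T_deep − T_surf′) + β(S_deep − S_surf) = 0.
T_surf′ = T_deep − (β/α)·ΔS = 12.2 − (7.7 × 10⁻⁴/2.5 × 10⁻⁴)·(-1.03) = 15.372 °C.
Cooling required: 17.5 − (15.372) = 2.128 °C.

15.4 °C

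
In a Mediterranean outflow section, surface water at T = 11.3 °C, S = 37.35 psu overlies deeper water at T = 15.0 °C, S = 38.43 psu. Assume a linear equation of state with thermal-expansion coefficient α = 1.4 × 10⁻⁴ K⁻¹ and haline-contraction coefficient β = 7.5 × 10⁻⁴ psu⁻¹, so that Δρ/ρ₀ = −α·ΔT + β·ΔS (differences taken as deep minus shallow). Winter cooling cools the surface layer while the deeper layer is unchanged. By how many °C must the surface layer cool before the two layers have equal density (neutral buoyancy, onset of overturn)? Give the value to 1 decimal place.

2.1 °C

Neutral buoyancy requires Δρ = 0, i.e. −α(T_deep − T_surf′) + β(S_deep − S_surf) = 0.
T_surf′ = T_deep − (β/α)·ΔS = 15.0 − (7.5 × 10⁻⁴/1.4 × 10⁻⁴)·(+1.08) = 9.214 °C.
Cooling required: 11.3 − (9.214) = 2.086 °C.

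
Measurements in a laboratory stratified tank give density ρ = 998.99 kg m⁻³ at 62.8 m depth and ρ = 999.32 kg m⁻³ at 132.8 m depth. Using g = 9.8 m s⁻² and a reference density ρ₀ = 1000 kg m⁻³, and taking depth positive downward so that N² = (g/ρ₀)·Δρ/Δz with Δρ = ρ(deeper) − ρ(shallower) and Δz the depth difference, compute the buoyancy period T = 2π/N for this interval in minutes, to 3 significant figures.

Δρ = 999.32 − 998.99 = 0.33 kg m⁻³ over Δz = 132.8 − 62.8 = 70 m.
N² = (9.8/1000) × (0.33/70) = 4.6200 × 10⁻⁵ s⁻².
N = √(4.6200 × 10⁻⁵) = 6.7971 × 10⁻³ rad s⁻¹, so T = 2π/N = 924.39 s = 15.406 min ≈ 15.4 min.

15.4 min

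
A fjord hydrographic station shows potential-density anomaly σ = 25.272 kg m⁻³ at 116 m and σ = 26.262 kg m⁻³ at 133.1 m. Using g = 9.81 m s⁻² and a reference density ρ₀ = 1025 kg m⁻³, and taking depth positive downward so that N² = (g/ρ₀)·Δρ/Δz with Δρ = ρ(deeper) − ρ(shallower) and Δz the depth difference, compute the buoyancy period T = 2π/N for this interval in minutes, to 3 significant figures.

Δρ = 1026.262 − 1025.272 = 0.990 kg m⁻³ over Δz = 133.1 − 116 = 17.1 m.
N² = (9.81/1025) × (0.990/17.1) = 5.5409 × 10⁻⁴ s⁻².
N = √(5.5409 × 10⁻⁴) = 0.023539 rad s⁻¹, so T = 2π/N = 266.93 s = 4.4488 min ≈ 4.45 min.

4.45 min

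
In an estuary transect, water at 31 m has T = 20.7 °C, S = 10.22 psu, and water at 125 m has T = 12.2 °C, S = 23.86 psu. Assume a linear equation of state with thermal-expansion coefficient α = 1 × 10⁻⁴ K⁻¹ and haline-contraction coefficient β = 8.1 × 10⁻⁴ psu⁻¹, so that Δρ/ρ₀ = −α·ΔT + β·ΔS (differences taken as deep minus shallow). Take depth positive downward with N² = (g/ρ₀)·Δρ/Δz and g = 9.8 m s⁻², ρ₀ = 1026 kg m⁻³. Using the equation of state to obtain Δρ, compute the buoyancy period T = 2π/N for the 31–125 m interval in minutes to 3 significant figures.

ΔT = -8.5 K, ΔS = +13.64 psu (deep − shallow).
Δρ/ρ₀ = −αΔT + βΔS = 8.50 × 10⁻⁴ + 0.0110484 = 0.0118984, so Δρ ≈ 12.21 kg m⁻³.
N² = (g/ρ₀)·Δρ/Δz = g·(Δρ/ρ₀)/Δz = 9.8 × 0.0118984 / 94 = 1.2405 × 10⁻³ s⁻².
N = √(1.2405 × 10⁻³) = 0.035221 rad s⁻¹ → T = 2π/N = 178.39 s = 2.9732 min ≈ 2.97 min.

2.97 min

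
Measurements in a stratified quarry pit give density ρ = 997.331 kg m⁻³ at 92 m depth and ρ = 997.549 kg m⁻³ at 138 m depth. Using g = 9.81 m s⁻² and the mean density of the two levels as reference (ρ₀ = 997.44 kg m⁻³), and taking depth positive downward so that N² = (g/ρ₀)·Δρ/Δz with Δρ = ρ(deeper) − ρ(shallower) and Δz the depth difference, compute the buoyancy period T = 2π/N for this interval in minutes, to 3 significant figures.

Δρ = 997.549 − 997.331 = 0.218 kg m⁻³ over Δz = 138 − 92 = 46 m.
N² = (9.81/997.44) × (0.218/46) = 4.6610 × 10⁻⁵ s⁻².
N = √(4.6610 × 10⁻⁵) = 6.8272 × 10⁻³ rad s⁻¹, so T = 2π/N = 920.32 s = 15.339 min ≈ 15.3 min.
Since Δρ > 0 the layer is stably stratified.

15.3 min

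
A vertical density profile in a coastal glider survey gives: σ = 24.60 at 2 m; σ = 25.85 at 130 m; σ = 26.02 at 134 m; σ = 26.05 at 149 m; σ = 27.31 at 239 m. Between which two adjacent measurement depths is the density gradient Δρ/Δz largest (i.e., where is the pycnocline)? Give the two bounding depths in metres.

Compute the density gradient over each adjacent pair:
  2–130 m: Δρ/Δz = 1.25/128 = 9.8 × 10⁻³ kg m⁻⁴
  130–134 m: Δρ/Δz = 0.17/4 = 0.043 kg m⁻⁴
  134–149 m: Δρ/Δz = 0.03/15 = 2.0 × 10⁻³ kg m⁻⁴
  149–239 m: Δρ/Δz = 1.26/90 = 0.014 kg m⁻⁴
The largest gradient is in the 130–134 m interval — the pycnocline.

130–134 m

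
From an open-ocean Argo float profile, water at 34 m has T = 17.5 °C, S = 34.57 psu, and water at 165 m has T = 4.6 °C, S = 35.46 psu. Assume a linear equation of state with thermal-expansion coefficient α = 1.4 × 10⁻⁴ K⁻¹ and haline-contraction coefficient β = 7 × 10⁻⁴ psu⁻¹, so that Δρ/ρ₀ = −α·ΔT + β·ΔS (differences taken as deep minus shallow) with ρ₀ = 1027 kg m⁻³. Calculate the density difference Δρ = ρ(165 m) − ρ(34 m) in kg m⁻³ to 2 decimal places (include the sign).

+2.49 kg m⁻³

ΔT = -12.9 K, ΔS = +0.89 psu (deep − shallow).
Δρ/ρ₀ = −(1.4 × 10⁻⁴)(-12.9) + (7 × 10⁻⁴)(+0.89) = 2.429 × 10⁻³.
Δρ = 1027 × (2.429 × 10⁻³) = +2.49 kg m⁻³.
Positive Δρ: denser below, stable.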